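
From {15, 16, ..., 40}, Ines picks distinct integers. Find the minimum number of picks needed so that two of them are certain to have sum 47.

Two chosen integers sum to 47 exactly when both halves of some pair {x, 47−x} with 15 ≤ x ≤ 47−x ≤ 32 are chosen — 9 such pairs.
The remaining 8 elements (those with no distinct partner in range) can never complete a 47-sum, so the worst case takes all of them and one from each pair: 8 + 9 = 17.
The 18th integer has to be the second member of some pair, so 17 + 1 = 18.

18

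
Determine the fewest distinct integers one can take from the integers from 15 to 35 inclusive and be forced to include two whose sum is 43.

A set avoiding the sum 43 can contain at most one of each pair {x, 43−x}, plus the 7 elements whose complement lies outside the range.
The integers 22, …, 35 (14 of them) are such a set: any two sum to at least 22+23 = 45 > 43.
Any 15th integer completes one of the 7 pairs, so 15 choices force a sum of 43.

15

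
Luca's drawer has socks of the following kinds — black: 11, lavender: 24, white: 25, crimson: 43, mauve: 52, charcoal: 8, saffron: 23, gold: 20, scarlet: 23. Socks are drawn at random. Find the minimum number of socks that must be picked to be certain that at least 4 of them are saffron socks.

210

In the worst case for collecting saffron socks, every non-saffron sock comes out first.
There are 11 + 24 + 25 + 43 + 52 + 8 + 20 + 23 = 206 non-saffron socks altogether.
After those, each further sock must be saffron, so 206 + 4 = 210 draws guarantee 4 saffron socks.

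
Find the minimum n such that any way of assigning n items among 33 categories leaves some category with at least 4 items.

With 99 items one could put exactly 3 in each of the 33 categories, and no category would reach 4.
One more item must land in a category that already has 3, giving it 4.
So 33 × 3 + 1 = 100 items are required.

100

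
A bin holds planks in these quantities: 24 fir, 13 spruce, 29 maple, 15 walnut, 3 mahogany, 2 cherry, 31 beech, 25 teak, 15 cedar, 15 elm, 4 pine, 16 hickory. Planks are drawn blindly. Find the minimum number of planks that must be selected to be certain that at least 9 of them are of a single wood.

82

Pigeonhole: put each drawn plank into a box by wood. The largest draw with every box below 9 takes min(count, 8) from each wood; woods with fewer than 8 contribute all they have.
Σ min(cᵢ, 8) = 8 + 8 + 8 + 8 + 3 + 2 + 8 + 8 + 8 + 8 + 4 + 8 = 81.
Draw number 81 + 1 = 82 must push one box to 9.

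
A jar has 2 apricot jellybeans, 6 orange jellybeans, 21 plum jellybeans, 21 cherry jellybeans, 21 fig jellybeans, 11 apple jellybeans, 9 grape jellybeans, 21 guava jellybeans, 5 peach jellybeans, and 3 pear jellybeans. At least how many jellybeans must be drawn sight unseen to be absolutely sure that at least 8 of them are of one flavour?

59

An adversary could hand out at most 7 jellybeans per flavour (4 flavours run out sooner): 2 + 6 + 7 + 7 + 7 + 7 + 7 + 7 + 5 + 3 = 58 jellybeans and still no flavour has 8.
By the pigeonhole principle, one more jellybean lands in a flavour already at 7, so 59 draws are enough and 58 are not.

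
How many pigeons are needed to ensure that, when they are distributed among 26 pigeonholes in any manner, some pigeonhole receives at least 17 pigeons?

417

With 416 pigeons one could put exactly 16 in each of the 26 pigeonholes, and no pigeonhole would reach 17.
One more pigeon must land in a pigeonhole that already has 16, giving it 17.
So 26 × 16 + 1 = 417 pigeons are required.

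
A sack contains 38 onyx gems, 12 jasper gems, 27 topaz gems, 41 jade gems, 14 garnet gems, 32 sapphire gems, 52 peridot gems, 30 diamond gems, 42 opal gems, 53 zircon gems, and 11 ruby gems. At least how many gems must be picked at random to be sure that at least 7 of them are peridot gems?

In the worst case for collecting peridot gems, every non-peridot gem comes out first.
There are 38 + 12 + 27 + 41 + 14 + 32 + 30 + 42 + 53 + 11 = 300 non-peridot gems altogether.
After those, each further gem must be peridot, so 300 + 7 = 307 draws guarantee 7 peridot gems.

307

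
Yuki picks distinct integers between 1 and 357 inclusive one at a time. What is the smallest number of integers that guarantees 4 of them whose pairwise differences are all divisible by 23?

70

Integers whose pairwise differences are multiples of 23 are exactly those sharing a remainder mod 23. By the pigeonhole principle, the 23 residue classes mod 23 are the pigeonholes.
With 69 integers one could put 3 in each residue class and have no class reach 4.
The 70th integer pushes some class to 4, so 23·3 + 1 = 70.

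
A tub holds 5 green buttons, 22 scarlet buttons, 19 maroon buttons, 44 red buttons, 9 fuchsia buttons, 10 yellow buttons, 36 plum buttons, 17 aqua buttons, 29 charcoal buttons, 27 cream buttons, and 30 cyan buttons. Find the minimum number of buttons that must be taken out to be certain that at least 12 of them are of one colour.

Put each drawn button into a box by colour. The largest draw with every box below 12 takes min(count, 11) from each colour; colours with fewer than 11 contribute all they have.
Σ min(cᵢ, 11) = 5 + 11 + 11 + 11 + 9 + 10 + 11 + 11 + 11 + 11 + 11 = 112.
Draw number 112 + 1 = 113 must push one box to 12.

113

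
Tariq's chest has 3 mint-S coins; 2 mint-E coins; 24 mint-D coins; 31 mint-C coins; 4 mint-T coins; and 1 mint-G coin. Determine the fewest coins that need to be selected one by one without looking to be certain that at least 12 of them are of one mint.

33

Pigeonhole: put each drawn coin into a box by mint. The largest draw with every box below 12 takes min(count, 11) from each mint; mints with fewer than 11 contribute all they have.
Σ min(cᵢ, 11) = 3 + 2 + 11 + 11 + 4 + 1 = 32.
Draw number 32 + 1 = 33 must push one box to 12.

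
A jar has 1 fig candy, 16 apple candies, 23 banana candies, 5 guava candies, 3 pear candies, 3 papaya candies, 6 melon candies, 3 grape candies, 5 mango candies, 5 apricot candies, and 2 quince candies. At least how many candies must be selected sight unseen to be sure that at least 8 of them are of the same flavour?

48

By the pigeonhole principle, put each drawn candy into a box by flavour. The largest draw with every box below 8 takes min(count, 7) from each flavour; flavours with fewer than 7 contribute all they have.
Σ min(cᵢ, 7) = 1 + 7 + 7 + 5 + 3 + 3 + 6 + 3 + 5 + 5 + 2 = 47.
Draw number 47 + 1 = 48 must push one box to 8.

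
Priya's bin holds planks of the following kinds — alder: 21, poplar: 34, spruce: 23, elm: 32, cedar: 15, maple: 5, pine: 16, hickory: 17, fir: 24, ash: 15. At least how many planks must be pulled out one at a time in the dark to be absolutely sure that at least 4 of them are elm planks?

In the worst case for collecting elm planks, every non-elm plank comes out first.
There are 21 + 34 + 23 + 15 + 5 + 16 + 17 + 24 + 15 = 170 non-elm planks altogether.
After those, each further plank must be elm, so 170 + 4 = 174 draws guarantee 4 elm planks.

174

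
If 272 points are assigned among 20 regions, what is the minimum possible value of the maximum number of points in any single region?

14

By the pigeonhole principle, the 20 regions are the holes and the 272 points are the pigeons.
If every region held at most 13 points, the total would be at most 20 × 13 = 260, which is less than 272.
So some region holds at least ⌈272/20⌉ = 14 points.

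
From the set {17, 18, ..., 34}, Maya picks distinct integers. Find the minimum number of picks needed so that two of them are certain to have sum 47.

12

Group the elements by complementary pair {x, 47−x}: {17,30}, {18,29}, {19,28}, …, giving 7 two-element pairs and 4 integers whose partner 47−x falls outside [17,34].
Pigeonhole: treating each of those 11 groups as a pigeonhole, one can pick one integer per group — 11 integers — with no two summing to 47.
The 12th integer lands in an occupied pair, forcing a sum of 47.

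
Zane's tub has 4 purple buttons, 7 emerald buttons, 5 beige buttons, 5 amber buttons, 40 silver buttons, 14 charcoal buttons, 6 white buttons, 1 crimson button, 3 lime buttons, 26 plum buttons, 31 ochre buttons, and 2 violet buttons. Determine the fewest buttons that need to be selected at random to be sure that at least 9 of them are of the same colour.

66

An adversary could hand out at most 8 buttons per colour (8 colours run out sooner): 4 + 7 + 5 + 5 + 8 + 8 + 6 + 1 + 3 + 8 + 8 + 2 = 65 buttons and still no colour has 9.
By pigeonhole, one more button lands in a colour already at 8, so 66 draws are enough and 65 are not.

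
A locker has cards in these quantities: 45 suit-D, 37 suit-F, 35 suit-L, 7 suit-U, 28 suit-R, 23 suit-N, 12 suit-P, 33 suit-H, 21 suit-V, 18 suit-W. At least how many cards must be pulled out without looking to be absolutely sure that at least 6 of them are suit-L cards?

In the worst case for collecting suit-L cards, every non-suit-L card comes out first.
There are 45 + 37 + 7 + 28 + 23 + 12 + 33 + 21 + 18 = 224 non-suit-L cards altogether.
After those, each further card must be suit-L, so 224 + 6 = 230 draws guarantee 6 suit-L cards.

230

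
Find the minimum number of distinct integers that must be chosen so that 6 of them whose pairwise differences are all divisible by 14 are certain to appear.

71

Integers whose pairwise differences are multiples of 14 are exactly those sharing a remainder mod 14. By the pigeonhole principle, the 14 residue classes mod 14 are the pigeonholes.
With 70 integers one could put 5 in each residue class and have no class reach 6.
The 71st integer pushes some class to 6, so 14·5 + 1 = 71.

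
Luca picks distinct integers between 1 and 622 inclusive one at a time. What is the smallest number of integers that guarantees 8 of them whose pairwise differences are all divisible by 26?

Integers whose pairwise differences are multiples of 26 are exactly those sharing a remainder mod 26. By pigeonhole, the 26 residue classes mod 26 are the pigeonholes.
With 182 integers one could put 7 in each residue class and have no class reach 8.
The 183rd integer pushes some class to 8, so 26·7 + 1 = 183.

183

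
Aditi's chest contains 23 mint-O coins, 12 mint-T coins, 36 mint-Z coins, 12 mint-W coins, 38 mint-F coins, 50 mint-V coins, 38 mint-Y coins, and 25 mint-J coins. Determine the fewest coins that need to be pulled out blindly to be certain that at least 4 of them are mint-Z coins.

In the worst case for collecting mint-Z coins, every non-mint-Z coin comes out first.
There are 23 + 12 + 12 + 38 + 50 + 38 + 25 = 198 non-mint-Z coins altogether.
After those, each further coin must be mint-Z, so 198 + 4 = 202 draws guarantee 4 mint-Z coins.

202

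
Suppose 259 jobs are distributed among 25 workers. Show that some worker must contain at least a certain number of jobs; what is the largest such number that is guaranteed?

11

The 25 workers are the holes and the 259 jobs are the pigeons.
If every worker held at most 10 jobs, the total would be at most 25 × 10 = 250, which is less than 259.
So some worker holds at least ⌈259/25⌉ = 11 jobs.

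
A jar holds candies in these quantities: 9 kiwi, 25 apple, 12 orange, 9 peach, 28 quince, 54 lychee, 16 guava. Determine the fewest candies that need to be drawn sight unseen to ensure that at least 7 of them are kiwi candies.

In the worst case for collecting kiwi candies, every non-kiwi candy comes out first.
There are 25 + 12 + 9 + 28 + 54 + 16 = 144 non-kiwi candies altogether.
After those, each further candy must be kiwi, so 144 + 7 = 151 draws guarantee 7 kiwi candies.

151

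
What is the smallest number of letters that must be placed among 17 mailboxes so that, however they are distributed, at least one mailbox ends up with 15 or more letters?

With 238 letters one could put exactly 14 in each of the 17 mailboxes, and no mailbox would reach 15.
One more letter must land in a mailbox that already has 14, giving it 15.
So 17 × 14 + 1 = 239 letters are required.

239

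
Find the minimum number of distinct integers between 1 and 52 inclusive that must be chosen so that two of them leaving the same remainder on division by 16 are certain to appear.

Pigeonhole: the 16 residue classes mod 16 are the pigeonholes.
With 16 integers one could put 1 in each residue class and have no class reach 2.
The 17th integer pushes some class to 2, so 16·1 + 1 = 17.

17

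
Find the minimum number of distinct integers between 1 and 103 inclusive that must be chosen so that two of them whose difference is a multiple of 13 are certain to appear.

14

Integers whose pairwise differences are multiples of 13 are exactly those sharing a remainder mod 13. By the pigeonhole principle, the 13 residue classes mod 13 are the pigeonholes.
With 13 integers one could put 1 in each residue class and have no class reach 2.
The 14th integer pushes some class to 2, so 13·1 + 1 = 14.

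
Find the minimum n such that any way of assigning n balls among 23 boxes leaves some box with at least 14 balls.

300

With 299 balls one could put exactly 13 in each of the 23 boxes, and no box would reach 14.
By pigeonhole, one more ball must land in a box that already has 13, giving it 14.
So 23 × 13 + 1 = 300 balls are required.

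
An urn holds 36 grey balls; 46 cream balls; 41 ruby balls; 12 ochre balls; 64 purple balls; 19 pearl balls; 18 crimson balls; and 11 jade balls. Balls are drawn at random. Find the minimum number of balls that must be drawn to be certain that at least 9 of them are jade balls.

245

In the worst case for collecting jade balls, every non-jade ball comes out first.
There are 36 + 46 + 41 + 12 + 64 + 19 + 18 = 236 non-jade balls altogether.
After those, each further ball must be jade, so 236 + 9 = 245 draws guarantee 9 jade balls.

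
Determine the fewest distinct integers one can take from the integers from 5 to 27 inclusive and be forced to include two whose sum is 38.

16

Group the elements by complementary pair {x, 38−x}: {11,27}, {12,26}, {13,25}, …, giving 8 two-element pairs; the single value 19 (it cannot pair with itself since the integers are distinct); and 6 integers whose partner 38−x falls outside [5,27].
By pigeonhole, treating each of those 15 groups as a pigeonhole, one can pick one integer per group — 15 integers — with no two summing to 38.
The 16th integer lands in an occupied pair, forcing a sum of 38.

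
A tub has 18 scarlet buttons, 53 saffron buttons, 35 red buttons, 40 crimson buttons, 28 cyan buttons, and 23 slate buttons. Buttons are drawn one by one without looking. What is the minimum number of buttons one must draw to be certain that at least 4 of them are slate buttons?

In the worst case for collecting slate buttons, every non-slate button comes out first.
There are 18 + 53 + 35 + 40 + 28 = 174 non-slate buttons altogether.
After those, each further button must be slate, so 174 + 4 = 178 draws guarantee 4 slate buttons.

178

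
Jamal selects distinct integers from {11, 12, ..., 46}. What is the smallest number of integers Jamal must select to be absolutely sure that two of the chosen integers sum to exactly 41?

Two chosen integers sum to 41 exactly when both halves of some pair {x, 41−x} with 11 ≤ x ≤ 41−x ≤ 30 are chosen — 10 such pairs.
The remaining 16 elements (those with no distinct partner in range) can never complete a 41-sum, so the worst case takes all of them and one from each pair: 16 + 10 = 26.
The 27th integer has to be the second member of some pair, so 26 + 1 = 27.

27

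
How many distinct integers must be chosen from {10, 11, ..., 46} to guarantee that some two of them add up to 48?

A set avoiding the sum 48 can contain at most one of each pair {x, 48−x}, plus the 9 elements whose complement lies outside the range or equal to its own complement.
The integers 24, …, 46 (23 of them) are such a set: any two sum to at least 24+25 = 49 > 48.
Pigeonhole: any 24th integer completes one of the 14 pairs, so 24 choices force a sum of 48.

24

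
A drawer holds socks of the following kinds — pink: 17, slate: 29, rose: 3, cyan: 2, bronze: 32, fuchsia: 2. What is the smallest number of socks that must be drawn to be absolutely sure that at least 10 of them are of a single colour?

35

Put each drawn sock into a box by colour. The largest draw with every box below 10 takes min(count, 9) from each colour; colours with fewer than 9 contribute all they have.
Σ min(cᵢ, 9) = 9 + 9 + 3 + 2 + 9 + 2 = 34.
Draw number 34 + 1 = 35 must push one box to 10.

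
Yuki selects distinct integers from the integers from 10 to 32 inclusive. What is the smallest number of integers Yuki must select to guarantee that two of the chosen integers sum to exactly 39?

A set avoiding the sum 39 can contain at most one of each pair {x, 39−x}, plus the 3 elements whose complement lies outside the range.
The integers 20, …, 32 (13 of them) are such a set: any two sum to at least 20+21 = 41 > 39.
Pigeonhole: any 14th integer completes one of the 10 pairs, so 14 choices force a sum of 39.

14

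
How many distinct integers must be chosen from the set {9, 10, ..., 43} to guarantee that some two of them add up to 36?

Two chosen integers sum to 36 exactly when both halves of some pair {x, 36−x} with 9 ≤ x ≤ 36−x ≤ 27 are chosen — 9 such pairs.
The remaining 17 elements (those with no distinct partner in range) can never complete a 36-sum, so the worst case takes all of them and one from each pair: 17 + 9 = 26.
The 27th integer has to be the second member of some pair, so 26 + 1 = 27.

27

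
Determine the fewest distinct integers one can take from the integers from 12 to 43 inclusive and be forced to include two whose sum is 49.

A set avoiding the sum 49 can contain at most one of each pair {x, 49−x}, plus the 6 elements whose complement lies outside the range.
The integers 25, …, 43 (19 of them) are such a set: any two sum to at least 25+26 = 51 > 49.
Any 20th integer completes one of the 13 pairs, so 20 choices force a sum of 49.

20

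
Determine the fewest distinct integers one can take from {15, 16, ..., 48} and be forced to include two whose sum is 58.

Two chosen integers sum to 58 exactly when both halves of some pair {x, 58−x} with 15 ≤ x ≤ 58−x ≤ 43 are chosen — 14 such pairs.
The remaining 6 elements (those with no distinct partner in range) can never complete a 58-sum, so the worst case takes all of them and one from each pair: 6 + 14 = 20.
Pigeonhole: the 21st integer has to be the second member of some pair, so 20 + 1 = 21.

21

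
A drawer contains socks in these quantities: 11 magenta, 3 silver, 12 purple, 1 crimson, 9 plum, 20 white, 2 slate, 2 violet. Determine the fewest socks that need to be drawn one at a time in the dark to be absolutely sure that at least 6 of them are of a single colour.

29

An adversary could hand out at most 5 socks per colour (4 colours run out sooner): 5 + 3 + 5 + 1 + 5 + 5 + 2 + 2 = 28 socks and still no colour has 6.
By pigeonhole, one more sock lands in a colour already at 5, so 29 draws are enough and 28 are not.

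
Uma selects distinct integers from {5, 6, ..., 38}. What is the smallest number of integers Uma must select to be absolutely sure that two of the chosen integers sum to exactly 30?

A set avoiding the sum 30 can contain at most one of each pair {x, 30−x}, plus the 14 elements whose complement lies outside the range or equal to its own complement.
The integers 15, …, 38 (24 of them) are such a set: any two sum to at least 15+16 = 31 > 30.
Any 25th integer completes one of the 10 pairs, so 25 choices force a sum of 30.

25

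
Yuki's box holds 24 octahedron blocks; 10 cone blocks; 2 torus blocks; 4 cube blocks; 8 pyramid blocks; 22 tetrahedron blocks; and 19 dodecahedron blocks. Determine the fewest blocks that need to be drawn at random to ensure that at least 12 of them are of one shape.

58

An adversary could hand out at most 11 blocks per shape (4 shapes run out sooner): 11 + 10 + 2 + 4 + 8 + 11 + 11 = 57 blocks and still no shape has 12.
Pigeonhole: one more block lands in a shape already at 11, so 58 draws are enough and 57 are not.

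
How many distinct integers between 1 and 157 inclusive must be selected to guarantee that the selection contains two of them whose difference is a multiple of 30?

31

Integers whose pairwise differences are multiples of 30 are exactly those sharing a remainder mod 30. By pigeonhole, the 30 residue classes mod 30 are the pigeonholes.
With 30 integers one could put 1 in each residue class and have no class reach 2.
The 31st integer pushes some class to 2, so 30·1 + 1 = 31.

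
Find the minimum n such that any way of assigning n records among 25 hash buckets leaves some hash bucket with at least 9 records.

201

With 200 records one could put exactly 8 in each of the 25 hash buckets, and no hash bucket would reach 9.
One more record must land in a hash bucket that already has 8, giving it 9.
So 25 × 8 + 1 = 201 records are required.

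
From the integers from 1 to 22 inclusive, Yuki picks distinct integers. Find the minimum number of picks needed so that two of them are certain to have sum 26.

14

Two chosen integers sum to 26 exactly when both halves of some pair {x, 26−x} with 4 ≤ x ≤ 26−x ≤ 22 are chosen — 9 such pairs.
The remaining 4 elements (those with no distinct partner in range) can never complete a 26-sum, so the worst case takes all of them and one from each pair: 4 + 9 = 13.
By pigeonhole, the 14th integer has to be the second member of some pair, so 13 + 1 = 14.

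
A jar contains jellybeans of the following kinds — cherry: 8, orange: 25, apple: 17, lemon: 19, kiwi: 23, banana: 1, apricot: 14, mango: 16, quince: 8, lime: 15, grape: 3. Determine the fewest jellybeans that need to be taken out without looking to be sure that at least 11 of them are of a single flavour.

91

By pigeonhole, the 11 flavours are the holes; the jellybeans drawn are the pigeons.
To avoid 11 of any one flavour, the worst case takes at most 10 of each flavour, or every jellybean of a flavour that has fewer than 10.
That gives 8 + 10 + 10 + 10 + 10 + 1 + 10 + 10 + 8 + 10 + 3 = 90 jellybeans with no flavour reaching 11.
The next jellybean forces some flavour to 11, so 90 + 1 = 91.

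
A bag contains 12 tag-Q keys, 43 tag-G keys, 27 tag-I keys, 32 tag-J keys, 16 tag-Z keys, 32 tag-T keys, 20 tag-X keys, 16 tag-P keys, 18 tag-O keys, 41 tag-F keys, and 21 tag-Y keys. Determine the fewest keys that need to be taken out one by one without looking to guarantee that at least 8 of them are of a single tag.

By the pigeonhole principle, the 11 tags are the holes; the keys drawn are the pigeons.
To avoid 8 of any one tag, the worst case takes at most 7 of each tag.
That gives 7 + 7 + 7 + 7 + 7 + 7 + 7 + 7 + 7 + 7 + 7 = 77 keys with no tag reaching 8.
The next key forces some tag to 8, so 77 + 1 = 78.

78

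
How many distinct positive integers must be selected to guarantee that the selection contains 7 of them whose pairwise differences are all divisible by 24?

Integers whose pairwise differences are multiples of 24 are exactly those sharing a remainder mod 24. By the pigeonhole principle, the 24 residue classes mod 24 are the pigeonholes.
With 144 integers one could put 6 in each residue class and have no class reach 7.
The 145th integer pushes some class to 7, so 24·6 + 1 = 145.

145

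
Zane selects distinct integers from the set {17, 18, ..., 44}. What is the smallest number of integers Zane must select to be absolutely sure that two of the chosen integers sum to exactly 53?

Two chosen integers sum to 53 exactly when both halves of some pair {x, 53−x} with 17 ≤ x ≤ 53−x ≤ 36 are chosen — 10 such pairs.
The remaining 8 elements (those with no distinct partner in range) can never complete a 53-sum, so the worst case takes all of them and one from each pair: 8 + 10 = 18.
The 19th integer has to be the second member of some pair, so 18 + 1 = 19.

19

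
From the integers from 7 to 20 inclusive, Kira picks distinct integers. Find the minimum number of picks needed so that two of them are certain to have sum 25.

Group the elements by complementary pair {x, 25−x}: {7,18}, {8,17}, {9,16}, …, giving 6 two-element pairs and 2 integers whose partner 25−x falls outside [7,20].
Pigeonhole: treating each of those 8 groups as a pigeonhole, one can pick one integer per group — 8 integers — with no two summing to 25.
The 9th integer lands in an occupied pair, forcing a sum of 25.

9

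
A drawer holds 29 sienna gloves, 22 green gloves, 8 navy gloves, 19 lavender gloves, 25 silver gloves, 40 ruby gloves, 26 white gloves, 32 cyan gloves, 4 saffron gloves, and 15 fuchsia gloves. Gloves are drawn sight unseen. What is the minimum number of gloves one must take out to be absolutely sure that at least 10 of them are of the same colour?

Pigeonhole: put each drawn glove into a box by colour. The largest draw with every box below 10 takes min(count, 9) from each colour; colours with fewer than 9 contribute all they have.
Σ min(cᵢ, 9) = 9 + 9 + 8 + 9 + 9 + 9 + 9 + 9 + 4 + 9 = 84.
Draw number 84 + 1 = 85 must push one box to 10.

85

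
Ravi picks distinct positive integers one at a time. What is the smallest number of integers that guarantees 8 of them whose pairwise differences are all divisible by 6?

Integers whose pairwise differences are multiples of 6 are exactly those sharing a remainder mod 6. The 6 residue classes mod 6 are the pigeonholes.
With 42 integers one could put 7 in each residue class and have no class reach 8.
The 43rd integer pushes some class to 8, so 6·7 + 1 = 43.

43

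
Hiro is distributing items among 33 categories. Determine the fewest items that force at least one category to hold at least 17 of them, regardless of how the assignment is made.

529

With 528 items one could put exactly 16 in each of the 33 categories, and no category would reach 17.
One more item must land in a category that already has 16, giving it 17.
So 33 × 16 + 1 = 529 items are required.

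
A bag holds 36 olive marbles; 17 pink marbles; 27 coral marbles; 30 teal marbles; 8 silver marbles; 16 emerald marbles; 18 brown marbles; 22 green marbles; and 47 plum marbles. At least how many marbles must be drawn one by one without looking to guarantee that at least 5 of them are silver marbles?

218

In the worst case for collecting silver marbles, every non-silver marble comes out first.
There are 36 + 17 + 27 + 30 + 16 + 18 + 22 + 47 = 213 non-silver marbles altogether.
After those, each further marble must be silver, so 213 + 5 = 218 draws guarantee 5 silver marbles.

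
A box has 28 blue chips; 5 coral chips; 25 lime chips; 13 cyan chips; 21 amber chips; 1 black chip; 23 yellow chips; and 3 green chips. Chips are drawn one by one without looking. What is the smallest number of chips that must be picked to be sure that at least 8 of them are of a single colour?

The 8 colours are the holes; the chips drawn are the pigeons.
To avoid 8 of any one colour, the worst case takes at most 7 of each colour, or every chip of a colour that has fewer than 7.
That gives 7 + 5 + 7 + 7 + 7 + 1 + 7 + 3 = 44 chips with no colour reaching 8.
The next chip forces some colour to 8, so 44 + 1 = 45.

45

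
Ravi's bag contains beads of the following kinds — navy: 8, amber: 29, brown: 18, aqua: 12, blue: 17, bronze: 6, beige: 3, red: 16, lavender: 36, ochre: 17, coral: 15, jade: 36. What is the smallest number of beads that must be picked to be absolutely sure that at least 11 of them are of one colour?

108

An adversary could hand out at most 10 beads per colour (navy, bronze, beige run out sooner): 8 + 10 + 10 + 10 + 10 + 6 + 3 + 10 + 10 + 10 + 10 + 10 = 107 beads and still no colour has 11.
One more bead lands in a colour already at 10, so 108 draws are enough and 107 are not.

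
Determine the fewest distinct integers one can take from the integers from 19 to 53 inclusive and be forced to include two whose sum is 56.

27

Two chosen integers sum to 56 exactly when both halves of some pair {x, 56−x} with 19 ≤ x ≤ 56−x ≤ 37 are chosen — 9 such pairs.
The remaining 17 elements (those with no distinct partner in range) can never complete a 56-sum, so the worst case takes all of them and one from each pair: 17 + 9 = 26.
The 27th integer has to be the second member of some pair, so 26 + 1 = 27.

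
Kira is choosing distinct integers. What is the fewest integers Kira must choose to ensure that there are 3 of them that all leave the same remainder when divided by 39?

Pigeonhole: the 39 residue classes mod 39 are the pigeonholes.
With 78 integers one could put 2 in each residue class and have no class reach 3.
The 79th integer pushes some class to 3, so 39·2 + 1 = 79.

79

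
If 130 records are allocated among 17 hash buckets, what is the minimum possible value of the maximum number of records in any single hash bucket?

By the pigeonhole principle, the 17 hash buckets are the holes and the 130 records are the pigeons.
If every hash bucket held at most 7 records, the total would be at most 17 × 7 = 119, which is less than 130.
So some hash bucket holds at least ⌈130/17⌉ = 8 records.

8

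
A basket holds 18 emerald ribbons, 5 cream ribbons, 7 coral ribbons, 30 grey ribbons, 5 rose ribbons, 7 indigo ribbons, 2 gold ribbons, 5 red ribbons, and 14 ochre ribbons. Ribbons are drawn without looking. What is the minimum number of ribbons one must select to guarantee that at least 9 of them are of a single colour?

56

The 9 colours are the holes; the ribbons drawn are the pigeons.
To avoid 9 of any one colour, the worst case takes at most 8 of each colour, or every ribbon of a colour that has fewer than 8.
That gives 8 + 5 + 7 + 8 + 5 + 7 + 2 + 5 + 8 = 55 ribbons with no colour reaching 9.
The next ribbon forces some colour to 9, so 55 + 1 = 56.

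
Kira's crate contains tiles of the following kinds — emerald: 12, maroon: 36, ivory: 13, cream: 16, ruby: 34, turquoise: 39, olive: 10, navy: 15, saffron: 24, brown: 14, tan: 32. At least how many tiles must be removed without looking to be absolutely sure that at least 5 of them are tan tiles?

218

In the worst case for collecting tan tiles, every non-tan tile comes out first.
There are 12 + 36 + 13 + 16 + 34 + 39 + 10 + 15 + 24 + 14 = 213 non-tan tiles altogether.
After those, each further tile must be tan, so 213 + 5 = 218 draws guarantee 5 tan tiles.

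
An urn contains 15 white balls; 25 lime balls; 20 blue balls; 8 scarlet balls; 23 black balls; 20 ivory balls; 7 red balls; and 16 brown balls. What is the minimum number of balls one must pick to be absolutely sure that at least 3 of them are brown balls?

In the worst case for collecting brown balls, every non-brown ball comes out first.
There are 15 + 25 + 20 + 8 + 23 + 20 + 7 = 118 non-brown balls altogether.
After those, each further ball must be brown, so 118 + 3 = 121 draws guarantee 3 brown balls.

121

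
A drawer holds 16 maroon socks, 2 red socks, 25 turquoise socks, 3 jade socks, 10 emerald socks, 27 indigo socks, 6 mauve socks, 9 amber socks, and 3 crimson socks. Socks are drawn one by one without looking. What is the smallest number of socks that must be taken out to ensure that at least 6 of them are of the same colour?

An adversary could hand out at most 5 socks per colour (red, jade, crimson run out sooner): 5 + 2 + 5 + 3 + 5 + 5 + 5 + 5 + 3 = 38 socks and still no colour has 6.
One more sock lands in a colour already at 5, so 39 draws are enough and 38 are not.

39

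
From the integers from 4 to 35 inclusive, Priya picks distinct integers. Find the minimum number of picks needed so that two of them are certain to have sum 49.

Group the elements by complementary pair {x, 49−x}: {14,35}, {15,34}, {16,33}, …, giving 11 two-element pairs and 10 integers whose partner 49−x falls outside [4,35].
By pigeonhole, treating each of those 21 groups as a pigeonhole, one can pick one integer per group — 21 integers — with no two summing to 49.
The 22nd integer lands in an occupied pair, forcing a sum of 49.

22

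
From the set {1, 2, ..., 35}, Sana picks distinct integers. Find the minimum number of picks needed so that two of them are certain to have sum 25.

24

Group the elements by complementary pair {x, 25−x}: {1,24}, {2,23}, {3,22}, …, giving 12 two-element pairs and 11 integers whose partner 25−x falls outside [1,35].
Treating each of those 23 groups as a pigeonhole, one can pick one integer per group — 23 integers — with no two summing to 25.
The 24th integer lands in an occupied pair, forcing a sum of 25.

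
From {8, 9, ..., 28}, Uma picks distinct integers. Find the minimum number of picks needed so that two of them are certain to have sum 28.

16

A set avoiding the sum 28 can contain at most one of each pair {x, 28−x}, plus the 9 elements whose complement lies outside the range or equal to its own complement.
The integers 14, …, 28 (15 of them) are such a set: any two sum to at least 14+15 = 29 > 28.
Any 16th integer completes one of the 6 pairs, so 16 choices force a sum of 28.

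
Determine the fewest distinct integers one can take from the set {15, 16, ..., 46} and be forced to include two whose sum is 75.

24

A set avoiding the sum 75 can contain at most one of each pair {x, 75−x}, plus the 14 elements whose complement lies outside the range.
The integers 15, …, 37 (23 of them) are such a set: any two sum to at least 15+16 = 31 and at most 36+37 = 73 < 75.
Pigeonhole: any 24th integer completes one of the 9 pairs, so 24 choices force a sum of 75.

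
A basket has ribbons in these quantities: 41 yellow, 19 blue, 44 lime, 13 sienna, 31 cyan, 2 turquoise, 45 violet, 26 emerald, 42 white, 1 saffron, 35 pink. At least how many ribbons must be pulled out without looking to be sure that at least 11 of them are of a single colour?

94

An adversary could hand out at most 10 ribbons per colour (turquoise, saffron run out sooner): 10 + 10 + 10 + 10 + 10 + 2 + 10 + 10 + 10 + 1 + 10 = 93 ribbons and still no colour has 11.
One more ribbon lands in a colour already at 10, so 94 draws are enough and 93 are not.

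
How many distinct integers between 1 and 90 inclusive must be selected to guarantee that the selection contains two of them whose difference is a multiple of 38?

39

Integers whose pairwise differences are multiples of 38 are exactly those sharing a remainder mod 38. The 38 residue classes mod 38 are the pigeonholes.
With 38 integers one could put 1 in each residue class and have no class reach 2.
The 39th integer pushes some class to 2, so 38·1 + 1 = 39.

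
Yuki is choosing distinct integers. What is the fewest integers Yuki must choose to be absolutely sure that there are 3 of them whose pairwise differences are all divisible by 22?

45

Integers whose pairwise differences are multiples of 22 are exactly those sharing a remainder mod 22. The 22 residue classes mod 22 are the pigeonholes.
With 44 integers one could put 2 in each residue class and have no class reach 3.
The 45th integer pushes some class to 3, so 22·2 + 1 = 45.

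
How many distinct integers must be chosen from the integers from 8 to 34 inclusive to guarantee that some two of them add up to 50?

19

Group the elements by complementary pair {x, 50−x}: {16,34}, {17,33}, {18,32}, …, giving 9 two-element pairs, the single value 25 (it cannot pair with itself since the integers are distinct), and 8 integers whose partner 50−x falls outside [8,34].
By the pigeonhole principle, treating each of those 18 groups as a pigeonhole, one can pick one integer per group — 18 integers — with no two summing to 50.
The 19th integer lands in an occupied pair, forcing a sum of 50.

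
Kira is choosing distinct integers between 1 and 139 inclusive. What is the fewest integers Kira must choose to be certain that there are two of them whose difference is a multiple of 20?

21

Integers whose pairwise differences are multiples of 20 are exactly those sharing a remainder mod 20. The 20 residue classes mod 20 are the pigeonholes.
With 20 integers one could put 1 in each residue class and have no class reach 2.
The 21st integer pushes some class to 2, so 20·1 + 1 = 21.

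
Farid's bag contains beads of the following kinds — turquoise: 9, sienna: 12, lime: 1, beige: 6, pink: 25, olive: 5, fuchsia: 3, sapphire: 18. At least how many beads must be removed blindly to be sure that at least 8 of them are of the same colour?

By the pigeonhole principle, put each drawn bead into a box by colour. The largest draw with every box below 8 takes min(count, 7) from each colour; colours with fewer than 7 contribute all they have.
Σ min(cᵢ, 7) = 7 + 7 + 1 + 6 + 7 + 5 + 3 + 7 = 43.
Draw number 43 + 1 = 44 must push one box to 8.

44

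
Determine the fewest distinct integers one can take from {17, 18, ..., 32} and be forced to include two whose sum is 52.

11

A set avoiding the sum 52 can contain at most one of each pair {x, 52−x}, plus the 4 elements whose complement lies outside the range or equal to its own complement.
The integers 17, …, 26 (10 of them) are such a set: any two sum to at least 17+18 = 35 and at most 25+26 = 51 < 52.
By pigeonhole, any 11th integer completes one of the 6 pairs, so 11 choices force a sum of 52.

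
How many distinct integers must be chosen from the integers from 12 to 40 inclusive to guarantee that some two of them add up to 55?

17

Two chosen integers sum to 55 exactly when both halves of some pair {x, 55−x} with 15 ≤ x ≤ 55−x ≤ 40 are chosen — 13 such pairs.
The remaining 3 elements (those with no distinct partner in range) can never complete a 55-sum, so the worst case takes all of them and one from each pair: 3 + 13 = 16.
By pigeonhole, the 17th integer has to be the second member of some pair, so 16 + 1 = 17.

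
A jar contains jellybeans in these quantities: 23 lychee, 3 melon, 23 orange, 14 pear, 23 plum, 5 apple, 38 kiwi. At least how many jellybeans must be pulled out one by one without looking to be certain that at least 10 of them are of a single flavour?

54

Put each drawn jellybean into a box by flavour. The largest draw with every box below 10 takes min(count, 9) from each flavour; flavours with fewer than 9 contribute all they have.
Σ min(cᵢ, 9) = 9 + 3 + 9 + 9 + 9 + 5 + 9 = 53.
Draw number 53 + 1 = 54 must push one box to 10.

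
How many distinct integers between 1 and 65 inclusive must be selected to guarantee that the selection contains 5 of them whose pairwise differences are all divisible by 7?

29

Integers whose pairwise differences are multiples of 7 are exactly those sharing a remainder mod 7. Pigeonhole: the 7 residue classes mod 7 are the pigeonholes.
With 28 integers one could put 4 in each residue class and have no class reach 5.
The 29th integer pushes some class to 5, so 7·4 + 1 = 29.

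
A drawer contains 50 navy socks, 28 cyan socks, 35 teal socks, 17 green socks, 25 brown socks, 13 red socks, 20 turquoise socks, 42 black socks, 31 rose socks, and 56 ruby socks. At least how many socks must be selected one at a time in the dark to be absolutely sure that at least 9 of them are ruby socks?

270

In the worst case for collecting ruby socks, every non-ruby sock comes out first.
There are 50 + 28 + 35 + 17 + 25 + 13 + 20 + 42 + 31 = 261 non-ruby socks altogether.
After those, each further sock must be ruby, so 261 + 9 = 270 draws guarantee 9 ruby socks.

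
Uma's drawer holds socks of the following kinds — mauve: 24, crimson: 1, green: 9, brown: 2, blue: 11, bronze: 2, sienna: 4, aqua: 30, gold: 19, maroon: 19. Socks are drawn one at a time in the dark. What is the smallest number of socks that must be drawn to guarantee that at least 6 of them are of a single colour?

40

By the pigeonhole principle, put each drawn sock into a box by colour. The largest draw with every box below 6 takes min(count, 5) from each colour; colours with fewer than 5 contribute all they have.
Σ min(cᵢ, 5) = 5 + 1 + 5 + 2 + 5 + 2 + 4 + 5 + 5 + 5 = 39.
Draw number 39 + 1 = 40 must push one box to 6.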